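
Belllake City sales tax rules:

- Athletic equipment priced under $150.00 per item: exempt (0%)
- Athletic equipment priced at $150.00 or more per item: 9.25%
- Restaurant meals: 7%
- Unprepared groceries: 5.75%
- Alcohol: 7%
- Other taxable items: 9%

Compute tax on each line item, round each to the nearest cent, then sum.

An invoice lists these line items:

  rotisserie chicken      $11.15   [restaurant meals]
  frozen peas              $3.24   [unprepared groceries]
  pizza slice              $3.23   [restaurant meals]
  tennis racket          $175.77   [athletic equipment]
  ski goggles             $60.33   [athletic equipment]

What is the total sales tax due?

$17.46

Rotisserie chicken $11.15: restaurant meals → 7% → $0.78
Frozen peas $3.24: unprepared groceries → 5.75% → $0.19
Pizza slice $3.23: restaurant meals → 7% → $0.23
Tennis racket $175.77: athletic equipment, $150.00 or more → 9.25% → $16.26
Ski goggles $60.33: athletic equipment, under $150.00 → 0% → $0.00
Total tax = $0.78 + $0.19 + $0.23 + $16.26 = $17.46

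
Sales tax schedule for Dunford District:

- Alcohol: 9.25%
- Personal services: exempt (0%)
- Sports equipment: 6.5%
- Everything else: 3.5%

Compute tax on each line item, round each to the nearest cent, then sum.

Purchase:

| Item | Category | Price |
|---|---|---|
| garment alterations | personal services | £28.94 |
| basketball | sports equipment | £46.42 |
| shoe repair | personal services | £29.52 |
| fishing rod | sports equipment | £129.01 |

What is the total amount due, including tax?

Garment alterations £28.94: personal services → 0% → £0.00
Basketball £46.42: sports equipment → 6.5% → £3.02
Shoe repair £29.52: personal services → 0% → £0.00
Fishing rod £129.01: sports equipment → 6.5% → £8.39
Subtotal = £233.89; tax = £11.41; total due = £245.30

£245.30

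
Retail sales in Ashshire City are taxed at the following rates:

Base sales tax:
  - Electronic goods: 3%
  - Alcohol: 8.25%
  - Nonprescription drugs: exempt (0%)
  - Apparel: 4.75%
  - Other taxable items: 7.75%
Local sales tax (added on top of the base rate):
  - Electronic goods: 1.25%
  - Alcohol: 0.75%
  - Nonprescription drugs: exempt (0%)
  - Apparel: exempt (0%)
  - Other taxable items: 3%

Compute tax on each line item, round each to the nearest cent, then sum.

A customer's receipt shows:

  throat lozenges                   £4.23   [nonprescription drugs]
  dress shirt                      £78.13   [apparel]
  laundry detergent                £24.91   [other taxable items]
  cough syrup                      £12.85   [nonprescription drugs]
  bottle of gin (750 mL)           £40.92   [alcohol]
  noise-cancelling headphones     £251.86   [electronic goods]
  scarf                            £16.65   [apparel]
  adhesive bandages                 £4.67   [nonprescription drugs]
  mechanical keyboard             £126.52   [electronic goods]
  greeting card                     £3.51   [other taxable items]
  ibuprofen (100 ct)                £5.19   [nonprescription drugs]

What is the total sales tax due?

Throat lozenges £4.23: nonprescription drugs → 0% + 0% local = 0% → £0.00
Dress shirt £78.13: apparel → 4.75% + 0% local = 4.75% → £3.71
Laundry detergent £24.91: other taxable items → 7.75% + 3% local = 10.75% → £2.68
Cough syrup £12.85: nonprescription drugs → 0% + 0% local = 0% → £0.00
Bottle of gin (750 mL) £40.92: alcohol → 8.25% + 0.75% local = 9% → £3.68
Noise-cancelling headphones £251.86: electronic goods → 3% + 1.25% local = 4.25% → £10.70
Scarf £16.65: apparel → 4.75% + 0% local = 4.75% → £0.79
Adhesive bandages £4.67: nonprescription drugs → 0% + 0% local = 0% → £0.00
Mechanical keyboard £126.52: electronic goods → 3% + 1.25% local = 4.25% → £5.38
Greeting card £3.51: other taxable items → 7.75% + 3% local = 10.75% → £0.38
Ibuprofen (100 ct) £5.19: nonprescription drugs → 0% + 0% local = 0% → £0.00
Total tax = £3.71 + £2.68 + £3.68 + £10.70 + £0.79 + £5.38 + £0.38 = £27.32

£27.32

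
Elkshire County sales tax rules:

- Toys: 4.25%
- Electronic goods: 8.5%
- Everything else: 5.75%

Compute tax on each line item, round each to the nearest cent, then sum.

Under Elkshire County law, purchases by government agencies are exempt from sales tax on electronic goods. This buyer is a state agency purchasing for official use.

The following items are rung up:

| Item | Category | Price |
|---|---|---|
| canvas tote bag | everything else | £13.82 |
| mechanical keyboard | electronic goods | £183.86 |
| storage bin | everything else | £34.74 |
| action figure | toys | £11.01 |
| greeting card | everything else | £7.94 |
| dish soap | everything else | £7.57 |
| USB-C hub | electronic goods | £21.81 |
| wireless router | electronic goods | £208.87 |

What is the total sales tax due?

Canvas tote bag £13.82: everything else → 5.75% → £0.79
Mechanical keyboard £183.86: electronic goods, buyer-exempt → 0% → £0.00
Storage bin £34.74: everything else → 5.75% → £2.00
Action figure £11.01: toys → 4.25% → £0.47
Greeting card £7.94: everything else → 5.75% → £0.46
Dish soap £7.57: everything else → 5.75% → £0.44
USB-C hub £21.81: electronic goods, buyer-exempt → 0% → £0.00
Wireless router £208.87: electronic goods, buyer-exempt → 0% → £0.00
Total tax = £0.79 + £2.00 + £0.47 + £0.46 + £0.44 = £4.16

£4.16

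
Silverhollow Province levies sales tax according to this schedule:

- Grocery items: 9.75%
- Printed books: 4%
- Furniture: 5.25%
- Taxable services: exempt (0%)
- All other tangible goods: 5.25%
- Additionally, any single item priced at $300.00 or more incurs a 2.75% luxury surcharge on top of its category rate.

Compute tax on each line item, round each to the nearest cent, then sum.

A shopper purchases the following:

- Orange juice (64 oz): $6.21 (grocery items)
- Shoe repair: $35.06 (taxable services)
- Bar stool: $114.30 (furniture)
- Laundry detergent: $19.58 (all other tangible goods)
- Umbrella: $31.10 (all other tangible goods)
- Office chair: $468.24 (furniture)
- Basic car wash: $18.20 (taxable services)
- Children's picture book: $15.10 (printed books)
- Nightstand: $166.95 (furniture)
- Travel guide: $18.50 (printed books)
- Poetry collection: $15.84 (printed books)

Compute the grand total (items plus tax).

$966.54

Orange juice (64 oz) $6.21: grocery items → 9.75% → $0.61
Shoe repair $35.06: taxable services → 0% → $0.00
Bar stool $114.30: furniture → 5.25% → $6.00
Laundry detergent $19.58: all other tangible goods → 5.25% → $1.03
Umbrella $31.10: all other tangible goods → 5.25% → $1.63
Office chair $468.24: furniture → 5.25% + 2.75% surcharge = 8% → $37.46
Basic car wash $18.20: taxable services → 0% → $0.00
Children's picture book $15.10: printed books → 4% → $0.60
Nightstand $166.95: furniture → 5.25% → $8.76
Travel guide $18.50: printed books → 4% → $0.74
Poetry collection $15.84: printed books → 4% → $0.63
Subtotal = $909.08; tax = $57.46; total due = $966.54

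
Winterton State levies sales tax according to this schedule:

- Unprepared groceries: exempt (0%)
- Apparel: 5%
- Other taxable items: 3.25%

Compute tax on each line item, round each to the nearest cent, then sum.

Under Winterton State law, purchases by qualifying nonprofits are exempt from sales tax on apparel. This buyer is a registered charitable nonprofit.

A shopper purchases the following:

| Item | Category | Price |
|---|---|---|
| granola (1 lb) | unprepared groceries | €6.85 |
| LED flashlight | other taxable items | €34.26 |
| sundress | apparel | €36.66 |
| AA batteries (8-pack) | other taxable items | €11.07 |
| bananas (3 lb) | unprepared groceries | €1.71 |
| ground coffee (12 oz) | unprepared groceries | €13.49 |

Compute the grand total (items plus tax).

€105.51

Granola (1 lb) €6.85: unprepared groceries → 0% → €0.00
LED flashlight €34.26: other taxable items → 3.25% → €1.11
Sundress €36.66: apparel, buyer-exempt → 0% → €0.00
AA batteries (8-pack) €11.07: other taxable items → 3.25% → €0.36
Bananas (3 lb) €1.71: unprepared groceries → 0% → €0.00
Ground coffee (12 oz) €13.49: unprepared groceries → 0% → €0.00
Subtotal = €104.04; tax = €1.47; total due = €105.51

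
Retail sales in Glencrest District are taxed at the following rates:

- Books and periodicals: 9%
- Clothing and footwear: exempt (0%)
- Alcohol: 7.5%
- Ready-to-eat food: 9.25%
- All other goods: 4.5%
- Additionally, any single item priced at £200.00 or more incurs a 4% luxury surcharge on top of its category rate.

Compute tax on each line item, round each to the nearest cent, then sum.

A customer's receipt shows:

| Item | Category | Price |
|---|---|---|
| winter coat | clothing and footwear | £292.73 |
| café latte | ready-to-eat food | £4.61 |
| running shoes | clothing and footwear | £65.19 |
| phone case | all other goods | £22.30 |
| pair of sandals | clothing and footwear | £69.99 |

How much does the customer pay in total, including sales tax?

£467.96

Winter coat £292.73: clothing and footwear → 0% + 4% surcharge = 4% → £11.71
Café latte £4.61: ready-to-eat food → 9.25% → £0.43
Running shoes £65.19: clothing and footwear → 0% → £0.00
Phone case £22.30: all other goods → 4.5% → £1.00
Pair of sandals £69.99: clothing and footwear → 0% → £0.00
Subtotal = £454.82; tax = £13.14; total due = £467.96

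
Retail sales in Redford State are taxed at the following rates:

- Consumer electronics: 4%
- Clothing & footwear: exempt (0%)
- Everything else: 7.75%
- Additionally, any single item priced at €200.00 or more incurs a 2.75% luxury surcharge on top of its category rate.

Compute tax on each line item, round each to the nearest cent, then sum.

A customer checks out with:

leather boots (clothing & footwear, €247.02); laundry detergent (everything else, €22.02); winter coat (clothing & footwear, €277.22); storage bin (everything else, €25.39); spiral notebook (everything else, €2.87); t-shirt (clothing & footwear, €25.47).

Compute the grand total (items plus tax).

€618.30

Leather boots €247.02: clothing & footwear → 0% + 2.75% surcharge = 2.75% → €6.79
Laundry detergent €22.02: everything else → 7.75% → €1.71
Winter coat €277.22: clothing & footwear → 0% + 2.75% surcharge = 2.75% → €7.62
Storage bin €25.39: everything else → 7.75% → €1.97
Spiral notebook €2.87: everything else → 7.75% → €0.22
T-shirt €25.47: clothing & footwear → 0% → €0.00
Subtotal = €599.99; tax = €18.31; total due = €618.30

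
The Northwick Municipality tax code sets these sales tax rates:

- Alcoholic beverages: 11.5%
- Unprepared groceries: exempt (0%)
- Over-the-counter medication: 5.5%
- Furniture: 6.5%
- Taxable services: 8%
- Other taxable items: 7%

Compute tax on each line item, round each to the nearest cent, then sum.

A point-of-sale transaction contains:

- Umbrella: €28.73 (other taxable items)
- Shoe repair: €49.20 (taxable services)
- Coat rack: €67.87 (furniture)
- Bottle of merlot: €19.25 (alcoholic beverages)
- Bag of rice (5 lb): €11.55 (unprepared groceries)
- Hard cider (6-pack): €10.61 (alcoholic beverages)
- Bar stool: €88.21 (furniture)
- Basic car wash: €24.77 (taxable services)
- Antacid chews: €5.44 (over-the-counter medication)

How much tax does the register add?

Umbrella €28.73: other taxable items → 7% → €2.01
Shoe repair €49.20: taxable services → 8% → €3.94
Coat rack €67.87: furniture → 6.5% → €4.41
Bottle of merlot €19.25: alcoholic beverages → 11.5% → €2.21
Bag of rice (5 lb) €11.55: unprepared groceries → 0% → €0.00
Hard cider (6-pack) €10.61: alcoholic beverages → 11.5% → €1.22
Bar stool €88.21: furniture → 6.5% → €5.73
Basic car wash €24.77: taxable services → 8% → €1.98
Antacid chews €5.44: over-the-counter medication → 5.5% → €0.30
Total tax = €2.01 + €3.94 + €4.41 + €2.21 + €1.22 + €5.73 + €1.98 + €0.30 = €21.80

€21.80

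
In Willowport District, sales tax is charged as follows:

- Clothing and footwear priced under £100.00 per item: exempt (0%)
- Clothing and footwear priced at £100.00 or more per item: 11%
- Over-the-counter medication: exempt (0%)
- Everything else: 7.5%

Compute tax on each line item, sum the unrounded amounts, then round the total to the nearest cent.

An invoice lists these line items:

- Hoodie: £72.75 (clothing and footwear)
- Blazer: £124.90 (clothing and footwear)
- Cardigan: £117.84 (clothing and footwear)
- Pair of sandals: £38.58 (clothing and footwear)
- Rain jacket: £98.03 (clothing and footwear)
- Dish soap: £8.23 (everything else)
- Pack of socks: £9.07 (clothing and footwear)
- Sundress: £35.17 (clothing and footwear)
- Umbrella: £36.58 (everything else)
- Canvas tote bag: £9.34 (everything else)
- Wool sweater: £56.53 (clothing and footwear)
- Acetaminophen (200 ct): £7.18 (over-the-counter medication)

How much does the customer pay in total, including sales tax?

Hoodie £72.75: clothing and footwear, under £100.00 → 0% → £0.00
Blazer £124.90: clothing and footwear, £100.00 or more → 11% → £13.739
Cardigan £117.84: clothing and footwear, £100.00 or more → 11% → £12.9624
Pair of sandals £38.58: clothing and footwear, under £100.00 → 0% → £0.00
Rain jacket £98.03: clothing and footwear, under £100.00 → 0% → £0.00
Dish soap £8.23: everything else → 7.5% → £0.61725
Pack of socks £9.07: clothing and footwear, under £100.00 → 0% → £0.00
Sundress £35.17: clothing and footwear, under £100.00 → 0% → £0.00
Umbrella £36.58: everything else → 7.5% → £2.7435
Canvas tote bag £9.34: everything else → 7.5% → £0.7005
Wool sweater £56.53: clothing and footwear, under £100.00 → 0% → £0.00
Acetaminophen (200 ct) £7.18: over-the-counter medication → 0% → £0.00
Subtotal = £614.20; unrounded tax = £30.76265 → £30.76; total due = £644.96

£644.96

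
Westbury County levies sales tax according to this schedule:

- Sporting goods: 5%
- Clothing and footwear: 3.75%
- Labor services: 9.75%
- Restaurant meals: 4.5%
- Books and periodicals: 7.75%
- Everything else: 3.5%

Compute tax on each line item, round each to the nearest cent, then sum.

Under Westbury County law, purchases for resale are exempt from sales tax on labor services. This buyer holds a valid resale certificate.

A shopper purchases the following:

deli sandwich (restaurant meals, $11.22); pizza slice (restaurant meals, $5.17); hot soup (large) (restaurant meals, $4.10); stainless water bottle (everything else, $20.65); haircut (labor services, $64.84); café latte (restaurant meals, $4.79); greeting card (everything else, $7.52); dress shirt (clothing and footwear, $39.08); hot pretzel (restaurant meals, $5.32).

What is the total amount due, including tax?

$166.51

Deli sandwich $11.22: restaurant meals → 4.5% → $0.50
Pizza slice $5.17: restaurant meals → 4.5% → $0.23
Hot soup (large) $4.10: restaurant meals → 4.5% → $0.18
Stainless water bottle $20.65: everything else → 3.5% → $0.72
Haircut $64.84: labor services, buyer-exempt → 0% → $0.00
Café latte $4.79: restaurant meals → 4.5% → $0.22
Greeting card $7.52: everything else → 3.5% → $0.26
Dress shirt $39.08: clothing and footwear → 3.75% → $1.47
Hot pretzel $5.32: restaurant meals → 4.5% → $0.24
Subtotal = $162.69; tax = $3.82; total due = $166.51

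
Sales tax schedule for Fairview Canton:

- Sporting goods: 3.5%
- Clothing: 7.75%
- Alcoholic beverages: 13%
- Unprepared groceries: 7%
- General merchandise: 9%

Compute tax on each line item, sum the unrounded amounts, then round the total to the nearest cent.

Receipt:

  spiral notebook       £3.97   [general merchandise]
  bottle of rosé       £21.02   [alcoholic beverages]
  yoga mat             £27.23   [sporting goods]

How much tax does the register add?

£4.04

Spiral notebook £3.97: general merchandise → 9% → £0.3573
Bottle of rosé £21.02: alcoholic beverages → 13% → £2.7326
Yoga mat £27.23: sporting goods → 3.5% → £0.95305
Unrounded tax sum = £4.04295 → £4.04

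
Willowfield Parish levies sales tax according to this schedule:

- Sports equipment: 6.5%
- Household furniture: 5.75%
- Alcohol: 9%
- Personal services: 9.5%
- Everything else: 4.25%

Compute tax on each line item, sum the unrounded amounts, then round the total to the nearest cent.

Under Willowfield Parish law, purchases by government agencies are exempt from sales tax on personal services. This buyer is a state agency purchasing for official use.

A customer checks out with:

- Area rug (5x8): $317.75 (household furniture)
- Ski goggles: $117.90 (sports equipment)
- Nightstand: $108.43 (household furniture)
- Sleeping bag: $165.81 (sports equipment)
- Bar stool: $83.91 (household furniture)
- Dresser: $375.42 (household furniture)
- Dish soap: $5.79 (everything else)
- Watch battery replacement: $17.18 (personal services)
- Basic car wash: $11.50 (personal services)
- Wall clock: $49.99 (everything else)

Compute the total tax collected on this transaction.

$71.73

Area rug (5x8) $317.75: household furniture → 5.75% → $18.270625
Ski goggles $117.90: sports equipment → 6.5% → $7.6635
Nightstand $108.43: household furniture → 5.75% → $6.234725
Sleeping bag $165.81: sports equipment → 6.5% → $10.77765
Bar stool $83.91: household furniture → 5.75% → $4.824825
Dresser $375.42: household furniture → 5.75% → $21.58665
Dish soap $5.79: everything else → 4.25% → $0.246075
Watch battery replacement $17.18: personal services, buyer-exempt → 0% → $0.00
Basic car wash $11.50: personal services, buyer-exempt → 0% → $0.00
Wall clock $49.99: everything else → 4.25% → $2.124575
Unrounded tax sum = $71.728625 → $71.73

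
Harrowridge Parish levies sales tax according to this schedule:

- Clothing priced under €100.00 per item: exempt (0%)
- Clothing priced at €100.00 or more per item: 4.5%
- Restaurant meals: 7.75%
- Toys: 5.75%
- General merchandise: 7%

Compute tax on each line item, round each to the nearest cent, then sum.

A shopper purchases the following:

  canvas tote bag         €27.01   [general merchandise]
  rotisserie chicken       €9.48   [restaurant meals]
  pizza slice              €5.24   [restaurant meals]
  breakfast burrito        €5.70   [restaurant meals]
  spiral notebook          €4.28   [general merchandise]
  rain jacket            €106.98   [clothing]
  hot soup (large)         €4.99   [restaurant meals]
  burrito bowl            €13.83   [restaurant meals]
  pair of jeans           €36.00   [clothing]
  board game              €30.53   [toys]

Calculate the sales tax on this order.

Canvas tote bag €27.01: general merchandise → 7% → €1.89
Rotisserie chicken €9.48: restaurant meals → 7.75% → €0.73
Pizza slice €5.24: restaurant meals → 7.75% → €0.41
Breakfast burrito €5.70: restaurant meals → 7.75% → €0.44
Spiral notebook €4.28: general merchandise → 7% → €0.30
Rain jacket €106.98: clothing, €100.00 or more → 4.5% → €4.81
Hot soup (large) €4.99: restaurant meals → 7.75% → €0.39
Burrito bowl €13.83: restaurant meals → 7.75% → €1.07
Pair of jeans €36.00: clothing, under €100.00 → 0% → €0.00
Board game €30.53: toys → 5.75% → €1.76
Total tax = €1.89 + €0.73 + €0.41 + €0.44 + €0.30 + €4.81 + €0.39 + €1.07 + €1.76 = €11.80

€11.80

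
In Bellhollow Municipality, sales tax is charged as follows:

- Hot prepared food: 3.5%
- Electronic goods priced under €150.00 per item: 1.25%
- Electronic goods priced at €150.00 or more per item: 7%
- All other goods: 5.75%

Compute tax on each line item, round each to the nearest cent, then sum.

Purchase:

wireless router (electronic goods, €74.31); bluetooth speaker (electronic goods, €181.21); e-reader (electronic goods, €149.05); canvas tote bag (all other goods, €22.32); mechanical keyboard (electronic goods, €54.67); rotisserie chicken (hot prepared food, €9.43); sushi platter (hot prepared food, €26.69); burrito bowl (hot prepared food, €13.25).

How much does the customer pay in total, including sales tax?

Wireless router €74.31: electronic goods, under €150.00 → 1.25% → €0.93
Bluetooth speaker €181.21: electronic goods, €150.00 or more → 7% → €12.68
E-reader €149.05: electronic goods, under €150.00 → 1.25% → €1.86
Canvas tote bag €22.32: all other goods → 5.75% → €1.28
Mechanical keyboard €54.67: electronic goods, under €150.00 → 1.25% → €0.68
Rotisserie chicken €9.43: hot prepared food → 3.5% → €0.33
Sushi platter €26.69: hot prepared food → 3.5% → €0.93
Burrito bowl €13.25: hot prepared food → 3.5% → €0.46
Subtotal = €530.93; tax = €19.15; total due = €550.08

€550.08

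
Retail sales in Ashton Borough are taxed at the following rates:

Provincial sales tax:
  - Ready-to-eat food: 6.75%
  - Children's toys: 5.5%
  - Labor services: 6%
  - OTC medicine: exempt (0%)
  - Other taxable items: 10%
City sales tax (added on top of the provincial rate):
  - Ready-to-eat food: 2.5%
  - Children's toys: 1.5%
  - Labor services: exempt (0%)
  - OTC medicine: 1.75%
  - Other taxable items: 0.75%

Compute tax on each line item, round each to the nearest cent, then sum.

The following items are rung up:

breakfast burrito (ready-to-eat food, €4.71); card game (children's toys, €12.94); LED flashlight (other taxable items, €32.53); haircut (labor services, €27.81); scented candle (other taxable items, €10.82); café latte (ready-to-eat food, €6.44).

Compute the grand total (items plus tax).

€103.53

Breakfast burrito €4.71: ready-to-eat food → 6.75% + 2.5% city = 9.25% → €0.44
Card game €12.94: children's toys → 5.5% + 1.5% city = 7% → €0.91
LED flashlight €32.53: other taxable items → 10% + 0.75% city = 10.75% → €3.50
Haircut €27.81: labor services → 6% + 0% city = 6% → €1.67
Scented candle €10.82: other taxable items → 10% + 0.75% city = 10.75% → €1.16
Café latte €6.44: ready-to-eat food → 6.75% + 2.5% city = 9.25% → €0.60
Subtotal = €95.25; tax = €8.28; total due = €103.53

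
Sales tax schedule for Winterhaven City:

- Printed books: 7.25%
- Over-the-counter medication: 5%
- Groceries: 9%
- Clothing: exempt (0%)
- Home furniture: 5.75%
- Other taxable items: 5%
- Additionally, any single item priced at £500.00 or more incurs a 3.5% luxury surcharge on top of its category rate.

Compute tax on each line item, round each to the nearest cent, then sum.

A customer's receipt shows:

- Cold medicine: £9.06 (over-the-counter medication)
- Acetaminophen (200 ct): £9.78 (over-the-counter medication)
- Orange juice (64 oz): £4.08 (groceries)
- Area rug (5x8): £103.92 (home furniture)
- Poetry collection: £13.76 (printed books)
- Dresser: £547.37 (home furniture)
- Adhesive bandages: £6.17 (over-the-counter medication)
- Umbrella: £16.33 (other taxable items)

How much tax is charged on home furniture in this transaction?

£56.61

Area rug (5x8) £103.92: home furniture → 5.75% → £5.98
Dresser £547.37: home furniture → 5.75% + 3.5% surcharge = 9.25% → £50.63
Tax on home furniture = £5.98 + £50.63 = £56.61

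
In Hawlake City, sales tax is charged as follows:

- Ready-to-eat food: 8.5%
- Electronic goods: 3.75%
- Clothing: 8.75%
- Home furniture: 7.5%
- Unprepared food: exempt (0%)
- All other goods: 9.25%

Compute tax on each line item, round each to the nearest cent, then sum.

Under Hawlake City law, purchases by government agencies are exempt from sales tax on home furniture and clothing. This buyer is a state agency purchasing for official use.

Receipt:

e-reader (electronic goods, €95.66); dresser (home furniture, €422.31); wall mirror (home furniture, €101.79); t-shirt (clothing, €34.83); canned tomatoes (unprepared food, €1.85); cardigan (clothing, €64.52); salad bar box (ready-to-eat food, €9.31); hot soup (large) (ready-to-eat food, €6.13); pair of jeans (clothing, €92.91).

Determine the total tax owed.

E-reader €95.66: electronic goods → 3.75% → €3.59
Dresser €422.31: home furniture, buyer-exempt → 0% → €0.00
Wall mirror €101.79: home furniture, buyer-exempt → 0% → €0.00
T-shirt €34.83: clothing, buyer-exempt → 0% → €0.00
Canned tomatoes €1.85: unprepared food → 0% → €0.00
Cardigan €64.52: clothing, buyer-exempt → 0% → €0.00
Salad bar box €9.31: ready-to-eat food → 8.5% → €0.79
Hot soup (large) €6.13: ready-to-eat food → 8.5% → €0.52
Pair of jeans €92.91: clothing, buyer-exempt → 0% → €0.00
Total tax = €3.59 + €0.79 + €0.52 = €4.90

€4.90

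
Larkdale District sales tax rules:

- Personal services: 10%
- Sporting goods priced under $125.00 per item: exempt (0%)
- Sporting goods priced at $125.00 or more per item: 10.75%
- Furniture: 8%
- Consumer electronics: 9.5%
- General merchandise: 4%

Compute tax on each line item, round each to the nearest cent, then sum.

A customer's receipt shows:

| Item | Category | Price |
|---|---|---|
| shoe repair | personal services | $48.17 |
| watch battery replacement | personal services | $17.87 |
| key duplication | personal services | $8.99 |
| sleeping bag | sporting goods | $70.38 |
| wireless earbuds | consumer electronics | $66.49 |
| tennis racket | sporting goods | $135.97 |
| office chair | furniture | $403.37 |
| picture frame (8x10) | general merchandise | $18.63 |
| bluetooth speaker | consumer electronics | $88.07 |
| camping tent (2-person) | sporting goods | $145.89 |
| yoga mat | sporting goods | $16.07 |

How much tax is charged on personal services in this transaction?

Shoe repair $48.17: personal services → 10% → $4.82
Watch battery replacement $17.87: personal services → 10% → $1.79
Key duplication $8.99: personal services → 10% → $0.90
Tax on personal services = $4.82 + $1.79 + $0.90 = $7.51

$7.51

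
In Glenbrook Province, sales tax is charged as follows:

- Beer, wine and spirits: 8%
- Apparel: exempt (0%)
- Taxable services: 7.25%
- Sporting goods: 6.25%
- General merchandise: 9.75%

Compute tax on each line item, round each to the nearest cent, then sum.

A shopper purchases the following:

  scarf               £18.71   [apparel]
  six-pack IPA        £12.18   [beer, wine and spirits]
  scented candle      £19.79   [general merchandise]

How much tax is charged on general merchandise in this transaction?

£1.93

Scented candle £19.79: general merchandise → 9.75% → £1.93
Tax on general merchandise = £1.93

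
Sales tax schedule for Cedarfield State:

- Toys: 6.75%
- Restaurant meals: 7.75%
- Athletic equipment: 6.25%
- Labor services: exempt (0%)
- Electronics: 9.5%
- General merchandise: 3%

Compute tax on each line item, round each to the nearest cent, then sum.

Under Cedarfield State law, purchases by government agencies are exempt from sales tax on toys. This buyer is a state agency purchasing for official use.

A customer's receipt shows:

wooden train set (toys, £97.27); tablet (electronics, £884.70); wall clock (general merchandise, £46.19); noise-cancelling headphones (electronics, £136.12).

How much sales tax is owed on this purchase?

Wooden train set £97.27: toys, buyer-exempt → 0% → £0.00
Tablet £884.70: electronics → 9.5% → £84.05
Wall clock £46.19: general merchandise → 3% → £1.39
Noise-cancelling headphones £136.12: electronics → 9.5% → £12.93
Total tax = £84.05 + £1.39 + £12.93 = £98.37

£98.37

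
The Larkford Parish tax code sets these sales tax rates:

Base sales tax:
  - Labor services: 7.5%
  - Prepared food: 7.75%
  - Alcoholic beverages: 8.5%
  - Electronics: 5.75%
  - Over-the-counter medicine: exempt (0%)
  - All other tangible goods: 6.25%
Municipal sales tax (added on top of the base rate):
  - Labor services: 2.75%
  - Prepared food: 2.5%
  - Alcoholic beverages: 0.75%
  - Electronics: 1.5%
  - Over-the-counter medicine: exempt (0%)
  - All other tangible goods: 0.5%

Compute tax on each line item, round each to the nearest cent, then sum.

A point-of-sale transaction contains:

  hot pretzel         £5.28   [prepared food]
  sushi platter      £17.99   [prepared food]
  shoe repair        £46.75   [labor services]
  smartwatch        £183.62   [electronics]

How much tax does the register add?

Hot pretzel £5.28: prepared food → 7.75% + 2.5% municipal = 10.25% → £0.54
Sushi platter £17.99: prepared food → 7.75% + 2.5% municipal = 10.25% → £1.84
Shoe repair £46.75: labor services → 7.5% + 2.75% municipal = 10.25% → £4.79
Smartwatch £183.62: electronics → 5.75% + 1.5% municipal = 7.25% → £13.31
Total tax = £0.54 + £1.84 + £4.79 + £13.31 = £20.48

£20.48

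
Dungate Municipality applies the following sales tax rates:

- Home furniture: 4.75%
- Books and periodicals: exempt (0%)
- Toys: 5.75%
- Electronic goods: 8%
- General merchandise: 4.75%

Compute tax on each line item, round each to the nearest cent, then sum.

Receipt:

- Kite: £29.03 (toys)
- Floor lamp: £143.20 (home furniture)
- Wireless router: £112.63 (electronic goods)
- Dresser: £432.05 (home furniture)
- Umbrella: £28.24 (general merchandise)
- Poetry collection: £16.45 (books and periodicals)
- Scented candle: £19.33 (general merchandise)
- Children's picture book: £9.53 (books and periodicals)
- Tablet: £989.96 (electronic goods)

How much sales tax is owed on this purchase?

Kite £29.03: toys → 5.75% → £1.67
Floor lamp £143.20: home furniture → 4.75% → £6.80
Wireless router £112.63: electronic goods → 8% → £9.01
Dresser £432.05: home furniture → 4.75% → £20.52
Umbrella £28.24: general merchandise → 4.75% → £1.34
Poetry collection £16.45: books and periodicals → 0% → £0.00
Scented candle £19.33: general merchandise → 4.75% → £0.92
Children's picture book £9.53: books and periodicals → 0% → £0.00
Tablet £989.96: electronic goods → 8% → £79.20
Total tax = £1.67 + £6.80 + £9.01 + £20.52 + £1.34 + £0.92 + £79.20 = £119.46

£119.46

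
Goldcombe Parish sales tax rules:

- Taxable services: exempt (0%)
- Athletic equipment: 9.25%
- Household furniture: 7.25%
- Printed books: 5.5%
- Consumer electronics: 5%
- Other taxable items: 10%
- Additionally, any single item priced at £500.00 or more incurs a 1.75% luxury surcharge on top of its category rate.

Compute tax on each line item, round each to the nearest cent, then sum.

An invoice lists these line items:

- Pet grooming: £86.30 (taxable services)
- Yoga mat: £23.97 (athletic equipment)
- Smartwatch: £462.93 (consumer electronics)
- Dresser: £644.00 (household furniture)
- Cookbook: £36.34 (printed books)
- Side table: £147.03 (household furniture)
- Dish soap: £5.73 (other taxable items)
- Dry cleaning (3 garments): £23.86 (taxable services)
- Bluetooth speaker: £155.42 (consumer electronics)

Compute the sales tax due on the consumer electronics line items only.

Smartwatch £462.93: consumer electronics → 5% → £23.15
Bluetooth speaker £155.42: consumer electronics → 5% → £7.77
Tax on consumer electronics = £23.15 + £7.77 = £30.92

£30.92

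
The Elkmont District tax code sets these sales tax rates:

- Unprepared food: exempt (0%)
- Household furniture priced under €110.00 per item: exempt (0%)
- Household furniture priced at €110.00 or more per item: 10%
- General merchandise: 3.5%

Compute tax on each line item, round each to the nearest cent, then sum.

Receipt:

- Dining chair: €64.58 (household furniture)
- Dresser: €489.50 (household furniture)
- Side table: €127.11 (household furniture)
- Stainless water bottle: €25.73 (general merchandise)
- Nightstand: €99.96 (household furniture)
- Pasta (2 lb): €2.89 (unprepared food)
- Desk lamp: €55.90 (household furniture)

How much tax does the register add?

€62.56

Dining chair €64.58: household furniture, under €110.00 → 0% → €0.00
Dresser €489.50: household furniture, €110.00 or more → 10% → €48.95
Side table €127.11: household furniture, €110.00 or more → 10% → €12.71
Stainless water bottle €25.73: general merchandise → 3.5% → €0.90
Nightstand €99.96: household furniture, under €110.00 → 0% → €0.00
Pasta (2 lb) €2.89: unprepared food → 0% → €0.00
Desk lamp €55.90: household furniture, under €110.00 → 0% → €0.00
Total tax = €48.95 + €12.71 + €0.90 = €62.56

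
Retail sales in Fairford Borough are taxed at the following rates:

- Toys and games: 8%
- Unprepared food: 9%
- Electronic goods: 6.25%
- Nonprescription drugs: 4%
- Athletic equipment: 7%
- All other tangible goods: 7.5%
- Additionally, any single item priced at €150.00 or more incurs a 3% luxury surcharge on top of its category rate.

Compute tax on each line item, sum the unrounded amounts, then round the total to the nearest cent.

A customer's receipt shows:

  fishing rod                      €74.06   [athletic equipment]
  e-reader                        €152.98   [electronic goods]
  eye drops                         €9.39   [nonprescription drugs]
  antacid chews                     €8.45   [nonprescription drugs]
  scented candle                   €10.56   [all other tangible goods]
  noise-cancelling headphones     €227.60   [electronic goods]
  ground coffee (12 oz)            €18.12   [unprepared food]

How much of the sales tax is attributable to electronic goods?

E-reader €152.98: electronic goods → 6.25% + 3% surcharge = 9.25% → €14.15065
Noise-cancelling headphones €227.60: electronic goods → 6.25% + 3% surcharge = 9.25% → €21.053
Tax on electronic goods: unrounded sum = €35.20365 → €35.20

€35.20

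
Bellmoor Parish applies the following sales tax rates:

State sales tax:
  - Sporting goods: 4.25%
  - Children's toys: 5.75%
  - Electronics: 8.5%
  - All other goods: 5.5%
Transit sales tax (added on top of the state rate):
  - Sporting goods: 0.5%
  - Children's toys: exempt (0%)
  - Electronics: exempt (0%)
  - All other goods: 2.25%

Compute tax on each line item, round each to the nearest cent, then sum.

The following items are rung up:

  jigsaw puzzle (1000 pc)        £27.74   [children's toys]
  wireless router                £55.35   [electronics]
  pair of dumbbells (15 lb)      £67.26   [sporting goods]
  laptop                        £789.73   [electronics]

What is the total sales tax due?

£76.62

Jigsaw puzzle (1000 pc) £27.74: children's toys → 5.75% + 0% transit = 5.75% → £1.60
Wireless router £55.35: electronics → 8.5% + 0% transit = 8.5% → £4.70
Pair of dumbbells (15 lb) £67.26: sporting goods → 4.25% + 0.5% transit = 4.75% → £3.19
Laptop £789.73: electronics → 8.5% + 0% transit = 8.5% → £67.13
Total tax = £1.60 + £4.70 + £3.19 + £67.13 = £76.62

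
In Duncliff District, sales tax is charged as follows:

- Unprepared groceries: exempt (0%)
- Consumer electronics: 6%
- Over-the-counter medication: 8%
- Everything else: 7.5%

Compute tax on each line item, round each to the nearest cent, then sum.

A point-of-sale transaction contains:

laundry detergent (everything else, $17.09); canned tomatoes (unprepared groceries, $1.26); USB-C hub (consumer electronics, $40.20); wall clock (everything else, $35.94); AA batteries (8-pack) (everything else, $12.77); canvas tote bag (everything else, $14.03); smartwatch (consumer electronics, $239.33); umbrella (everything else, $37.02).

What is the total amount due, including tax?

Laundry detergent $17.09: everything else → 7.5% → $1.28
Canned tomatoes $1.26: unprepared groceries → 0% → $0.00
USB-C hub $40.20: consumer electronics → 6% → $2.41
Wall clock $35.94: everything else → 7.5% → $2.70
AA batteries (8-pack) $12.77: everything else → 7.5% → $0.96
Canvas tote bag $14.03: everything else → 7.5% → $1.05
Smartwatch $239.33: consumer electronics → 6% → $14.36
Umbrella $37.02: everything else → 7.5% → $2.78
Subtotal = $397.64; tax = $25.54; total due = $423.18

$423.18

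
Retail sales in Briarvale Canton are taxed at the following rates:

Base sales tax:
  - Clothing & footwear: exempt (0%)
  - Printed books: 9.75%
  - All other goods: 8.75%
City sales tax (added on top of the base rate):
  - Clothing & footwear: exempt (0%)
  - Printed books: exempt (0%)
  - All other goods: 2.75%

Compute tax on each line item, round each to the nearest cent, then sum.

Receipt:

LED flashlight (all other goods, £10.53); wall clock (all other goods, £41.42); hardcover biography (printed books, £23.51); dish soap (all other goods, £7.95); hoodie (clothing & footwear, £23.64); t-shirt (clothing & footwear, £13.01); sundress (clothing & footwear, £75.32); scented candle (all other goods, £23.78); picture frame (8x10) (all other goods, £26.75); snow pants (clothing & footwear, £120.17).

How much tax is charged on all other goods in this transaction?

LED flashlight £10.53: all other goods → 8.75% + 2.75% city = 11.5% → £1.21
Wall clock £41.42: all other goods → 8.75% + 2.75% city = 11.5% → £4.76
Dish soap £7.95: all other goods → 8.75% + 2.75% city = 11.5% → £0.91
Scented candle £23.78: all other goods → 8.75% + 2.75% city = 11.5% → £2.73
Picture frame (8x10) £26.75: all other goods → 8.75% + 2.75% city = 11.5% → £3.08
Tax on all other goods = £1.21 + £4.76 + £0.91 + £2.73 + £3.08 = £12.69

£12.69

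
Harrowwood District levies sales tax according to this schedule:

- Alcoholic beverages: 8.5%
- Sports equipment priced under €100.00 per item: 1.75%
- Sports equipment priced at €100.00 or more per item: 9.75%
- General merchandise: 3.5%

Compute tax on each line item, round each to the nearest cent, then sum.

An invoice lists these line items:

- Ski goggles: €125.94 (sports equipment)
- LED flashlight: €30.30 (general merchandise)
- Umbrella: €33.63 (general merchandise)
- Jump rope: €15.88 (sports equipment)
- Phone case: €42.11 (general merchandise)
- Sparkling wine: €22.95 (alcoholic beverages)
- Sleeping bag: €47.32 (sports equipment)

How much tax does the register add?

Ski goggles €125.94: sports equipment, €100.00 or more → 9.75% → €12.28
LED flashlight €30.30: general merchandise → 3.5% → €1.06
Umbrella €33.63: general merchandise → 3.5% → €1.18
Jump rope €15.88: sports equipment, under €100.00 → 1.75% → €0.28
Phone case €42.11: general merchandise → 3.5% → €1.47
Sparkling wine €22.95: alcoholic beverages → 8.5% → €1.95
Sleeping bag €47.32: sports equipment, under €100.00 → 1.75% → €0.83
Total tax = €12.28 + €1.06 + €1.18 + €0.28 + €1.47 + €1.95 + €0.83 = €19.05

€19.05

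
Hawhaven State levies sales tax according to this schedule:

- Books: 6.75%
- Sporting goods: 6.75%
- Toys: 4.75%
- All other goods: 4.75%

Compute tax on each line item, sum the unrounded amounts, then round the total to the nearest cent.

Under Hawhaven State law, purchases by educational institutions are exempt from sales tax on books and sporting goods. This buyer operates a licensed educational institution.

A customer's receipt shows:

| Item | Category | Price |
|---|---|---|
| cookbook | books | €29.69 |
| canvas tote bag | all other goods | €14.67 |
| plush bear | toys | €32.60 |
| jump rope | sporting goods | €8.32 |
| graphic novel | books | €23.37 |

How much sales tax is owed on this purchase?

Cookbook €29.69: books, buyer-exempt → 0% → €0.00
Canvas tote bag €14.67: all other goods → 4.75% → €0.696825
Plush bear €32.60: toys → 4.75% → €1.5485
Jump rope €8.32: sporting goods, buyer-exempt → 0% → €0.00
Graphic novel €23.37: books, buyer-exempt → 0% → €0.00
Unrounded tax sum = €2.245325 → €2.25

€2.25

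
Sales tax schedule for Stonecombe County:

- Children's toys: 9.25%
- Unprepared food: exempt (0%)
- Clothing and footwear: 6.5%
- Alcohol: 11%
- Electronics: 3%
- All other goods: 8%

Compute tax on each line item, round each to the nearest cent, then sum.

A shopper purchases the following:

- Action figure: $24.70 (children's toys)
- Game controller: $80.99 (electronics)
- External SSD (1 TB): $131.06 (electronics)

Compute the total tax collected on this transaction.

$8.64

Action figure $24.70: children's toys → 9.25% → $2.28
Game controller $80.99: electronics → 3% → $2.43
External SSD (1 TB) $131.06: electronics → 3% → $3.93
Total tax = $2.28 + $2.43 + $3.93 = $8.64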